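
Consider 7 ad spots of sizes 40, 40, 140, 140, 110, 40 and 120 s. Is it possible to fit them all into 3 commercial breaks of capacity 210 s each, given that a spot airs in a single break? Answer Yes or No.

Total = 630 s; ⌈630/210⌉ = 3.
4 ad spots each exceed half the capacity and cannot share a break, forcing at least 4 commercial breaks.
At least 4 commercial breaks are required, but only 3 are allowed.

No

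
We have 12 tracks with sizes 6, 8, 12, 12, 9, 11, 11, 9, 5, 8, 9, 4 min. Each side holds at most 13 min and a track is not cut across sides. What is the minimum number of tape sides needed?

Total = 12 + 12 + 11 + 11 + 9 + 9 + 9 + 8 + 8 + 6 + 5 + 4 = 104 min.
Lower bound: ⌈104/13⌉ = 8 tape sides.
Also, 9 tracks each exceed 13/2 min, and no two of those can share a side, so at least 9 tape sides are needed.
A packing using 10 tape sides:
  side 1: 12 = 12
  side 2: 12 = 12
  side 3: 11 = 11
  side 4: 11 = 11
  side 5: 9 + 4 = 13
  side 6: 9 = 9
  side 7: 9 = 9
  side 8: 8 + 5 = 13
  side 9: 8 = 8
  side 10: 6 = 6
No arrangement into 9 tape sides stays within capacity, so 10 is optimal.

10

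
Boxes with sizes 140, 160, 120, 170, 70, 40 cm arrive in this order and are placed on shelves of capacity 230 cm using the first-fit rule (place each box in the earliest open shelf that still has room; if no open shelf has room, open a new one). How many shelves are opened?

  140 → shelf 1 (new)  [load 140/230]
  160 → shelf 2 (new)  [load 160/230]
  120 → shelf 3 (new)  [load 120/230]
  170 → shelf 4 (new)  [load 170/230]
  70 → shelf 1  [load 210/230]
  40 → shelf 2  [load 200/230]
4 shelves opened.

4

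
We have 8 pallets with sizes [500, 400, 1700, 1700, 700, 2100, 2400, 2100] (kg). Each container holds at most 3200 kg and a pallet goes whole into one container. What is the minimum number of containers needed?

5

Total = 2400 + 2100 + 2100 + 1700 + 1700 + 700 + 500 + 400 = 11600 kg.
Lower bound: ⌈11600/3200⌉ = 4 containers.
Also, 5 pallets each exceed 1600 kg, and no two of those can share a container, so at least 5 containers are needed.
A packing using 5 containers:
  container 1: 2400 + 700 = 3100
  container 2: 2100 + 500 + 400 = 3000
  container 3: 2100 = 2100
  container 4: 1700 = 1700
  container 5: 1700 = 1700
This matches the lower bound, so 5 is optimal.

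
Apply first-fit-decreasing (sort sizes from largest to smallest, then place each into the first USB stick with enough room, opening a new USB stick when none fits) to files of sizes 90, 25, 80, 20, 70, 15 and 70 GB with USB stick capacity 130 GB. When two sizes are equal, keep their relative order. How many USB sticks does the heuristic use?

4

Sorted descending: 90, 80, 70, 70, 25, 20, 15.
  90 → USB stick 1 (new)  [load 90/130]
  80 → USB stick 2 (new)  [load 80/130]
  70 → USB stick 3 (new)  [load 70/130]
  70 → USB stick 4 (new)  [load 70/130]
  25 → USB stick 1  [load 115/130]
  20 → USB stick 2  [load 100/130]
  15 → USB stick 1  [load 130/130]
4 USB sticks opened.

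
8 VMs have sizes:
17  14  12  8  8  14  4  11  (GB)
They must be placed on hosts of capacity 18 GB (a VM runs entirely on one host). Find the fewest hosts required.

6

Total = 17 + 14 + 14 + 12 + 11 + 8 + 8 + 4 = 88 GB.
Lower bound: ⌈88/18⌉ = 5 hosts.
A packing using 6 hosts:
  host 1: 17 = 17
  host 2: 14 + 4 = 18
  host 3: 14 = 14
  host 4: 12 = 12
  host 5: 11 = 11
  host 6: 8 + 8 = 16
No arrangement into 5 hosts stays within capacity, so 6 is optimal.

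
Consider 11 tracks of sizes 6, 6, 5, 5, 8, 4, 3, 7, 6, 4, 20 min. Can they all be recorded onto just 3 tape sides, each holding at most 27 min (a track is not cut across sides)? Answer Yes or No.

Yes

A valid assignment using 3 tape sides:
  side 1: 20 + 7 = 27
  side 2: 8 + 6 + 6 + 6 = 26
  side 3: 5 + 5 + 4 + 4 + 3 = 21
Every load is within 27 min, so 3 tape sides suffice.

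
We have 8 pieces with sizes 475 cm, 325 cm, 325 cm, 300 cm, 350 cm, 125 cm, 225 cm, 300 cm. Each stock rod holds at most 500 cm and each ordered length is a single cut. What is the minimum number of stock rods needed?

7

Total = 475 + 350 + 325 + 325 + 300 + 300 + 225 + 125 = 2425 cm.
Lower bound: ⌈2425/500⌉ = 5 stock rods.
Also, 6 pieces each exceed 250 cm, and no two of those can share a stock rod, so at least 6 stock rods are needed.
A packing using 7 stock rods:
  stock rod 1: 475 = 475
  stock rod 2: 350 + 125 = 475
  stock rod 3: 325 = 325
  stock rod 4: 325 = 325
  stock rod 5: 300 = 300
  stock rod 6: 300 = 300
  stock rod 7: 225 = 225
No arrangement into 6 stock rods stays within capacity, so 7 is optimal.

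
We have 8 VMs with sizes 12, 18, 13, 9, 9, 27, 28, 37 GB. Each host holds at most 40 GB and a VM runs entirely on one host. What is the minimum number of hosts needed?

Total = 37 + 28 + 27 + 18 + 13 + 12 + 9 + 9 = 153 GB.
Lower bound: ⌈153/40⌉ = 4 hosts.
A packing using 4 hosts:
  host 1: 37 = 37
  host 2: 28 + 12 = 40
  host 3: 27 + 13 = 40
  host 4: 18 + 9 + 9 = 36
This matches the lower bound, so 4 is optimal.

4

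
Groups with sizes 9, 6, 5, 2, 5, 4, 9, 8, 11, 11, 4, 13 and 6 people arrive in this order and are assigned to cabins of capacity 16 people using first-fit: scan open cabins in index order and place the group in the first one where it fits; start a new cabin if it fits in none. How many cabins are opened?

7

  9 → cabin 1 (new)  [load 9/16]
  6 → cabin 1  [load 15/16]
  5 → cabin 2 (new)  [load 5/16]
  2 → cabin 2  [load 7/16]
  5 → cabin 2  [load 12/16]
  4 → cabin 2  [load 16/16]
  9 → cabin 3 (new)  [load 9/16]
  8 → cabin 4 (new)  [load 8/16]
  11 → cabin 5 (new)  [load 11/16]
  11 → cabin 6 (new)  [load 11/16]
  4 → cabin 3  [load 13/16]
  13 → cabin 7 (new)  [load 13/16]
  6 → cabin 4  [load 14/16]
7 cabins opened.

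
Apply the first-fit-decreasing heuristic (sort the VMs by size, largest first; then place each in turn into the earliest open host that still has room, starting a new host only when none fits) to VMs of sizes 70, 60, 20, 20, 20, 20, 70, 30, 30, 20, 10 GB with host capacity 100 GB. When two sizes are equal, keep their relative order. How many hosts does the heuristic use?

Sorted descending: 70, 70, 60, 30, 30, 20, 20, 20, 20, 20, 10.
  70 → host 1 (new)  [load 70/100]
  70 → host 2 (new)  [load 70/100]
  60 → host 3 (new)  [load 60/100]
  30 → host 1  [load 100/100]
  30 → host 2  [load 100/100]
  20 → host 3  [load 80/100]
  20 → host 3  [load 100/100]
  20 → host 4 (new)  [load 20/100]
  20 → host 4  [load 40/100]
  20 → host 4  [load 60/100]
  10 → host 4  [load 70/100]
4 hosts opened.

4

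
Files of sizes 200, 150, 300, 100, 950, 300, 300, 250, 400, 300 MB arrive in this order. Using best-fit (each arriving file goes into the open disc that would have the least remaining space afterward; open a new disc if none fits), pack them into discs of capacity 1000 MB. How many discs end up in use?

4

  200 → disc 1 (new)  [load 200/1000]
  150 → disc 1  [load 350/1000]
  300 → disc 1  [load 650/1000]
  100 → disc 1  [load 750/1000]
  950 → disc 2 (new)  [load 950/1000]
  300 → disc 3 (new)  [load 300/1000]
  300 → disc 3  [load 600/1000]
  250 → disc 1  [load 1000/1000]
  400 → disc 3  [load 1000/1000]
  300 → disc 4 (new)  [load 300/1000]
4 discs opened.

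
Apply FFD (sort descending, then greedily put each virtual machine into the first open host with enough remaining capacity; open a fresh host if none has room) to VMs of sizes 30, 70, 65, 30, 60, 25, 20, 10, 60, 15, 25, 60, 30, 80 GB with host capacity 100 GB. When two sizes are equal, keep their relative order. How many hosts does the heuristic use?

6

Sorted descending: 80, 70, 65, 60, 60, 60, 30, 30, 30, 25, 25, 20, 15, 10.
  80 → host 1 (new)  [load 80/100]
  70 → host 2 (new)  [load 70/100]
  65 → host 3 (new)  [load 65/100]
  60 → host 4 (new)  [load 60/100]
  60 → host 5 (new)  [load 60/100]
  60 → host 6 (new)  [load 60/100]
  30 → host 2  [load 100/100]
  30 → host 3  [load 95/100]
  30 → host 4  [load 90/100]
  25 → host 5  [load 85/100]
  25 → host 6  [load 85/100]
  20 → host 1  [load 100/100]
  15 → host 5  [load 100/100]
  10 → host 4  [load 100/100]
6 hosts opened.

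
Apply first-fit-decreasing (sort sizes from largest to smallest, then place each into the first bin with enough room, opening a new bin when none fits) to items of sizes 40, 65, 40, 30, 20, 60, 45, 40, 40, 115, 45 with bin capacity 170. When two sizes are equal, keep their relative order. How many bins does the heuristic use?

Sorted descending: 115, 65, 60, 45, 45, 40, 40, 40, 40, 30, 20.
  115 → bin 1 (new)  [load 115/170]
  65 → bin 2 (new)  [load 65/170]
  60 → bin 2  [load 125/170]
  45 → bin 1  [load 160/170]
  45 → bin 2  [load 170/170]
  40 → bin 3 (new)  [load 40/170]
  40 → bin 3  [load 80/170]
  40 → bin 3  [load 120/170]
  40 → bin 3  [load 160/170]
  30 → bin 4 (new)  [load 30/170]
  20 → bin 4  [load 50/170]
4 bins opened.

4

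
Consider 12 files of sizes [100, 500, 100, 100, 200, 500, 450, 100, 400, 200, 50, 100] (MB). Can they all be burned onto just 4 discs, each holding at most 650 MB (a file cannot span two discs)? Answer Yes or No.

Total = 2800 MB; ⌈2800/650⌉ = 5.
At least 5 discs are required, but only 4 are allowed.

No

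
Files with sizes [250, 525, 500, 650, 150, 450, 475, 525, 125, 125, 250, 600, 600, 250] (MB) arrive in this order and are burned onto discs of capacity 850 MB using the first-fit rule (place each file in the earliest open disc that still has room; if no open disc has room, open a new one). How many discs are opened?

  250 → disc 1 (new)  [load 250/850]
  525 → disc 1  [load 775/850]
  500 → disc 2 (new)  [load 500/850]
  650 → disc 3 (new)  [load 650/850]
  150 → disc 2  [load 650/850]
  450 → disc 4 (new)  [load 450/850]
  475 → disc 5 (new)  [load 475/850]
  525 → disc 6 (new)  [load 525/850]
  125 → disc 2  [load 775/850]
  125 → disc 3  [load 775/850]
  250 → disc 4  [load 700/850]
  600 → disc 7 (new)  [load 600/850]
  600 → disc 8 (new)  [load 600/850]
  250 → disc 5  [load 725/850]
8 discs opened.

8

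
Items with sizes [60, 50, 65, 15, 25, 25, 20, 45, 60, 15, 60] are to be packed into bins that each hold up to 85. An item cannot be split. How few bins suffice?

Total = 65 + 60 + 60 + 60 + 50 + 45 + 25 + 25 + 20 + 15 + 15 = 440.
Lower bound: ⌈440/85⌉ = 6 bins.
A packing using 6 bins:
  bin 1: 65 + 20 = 85
  bin 2: 60 + 25 = 85
  bin 3: 60 + 25 = 85
  bin 4: 60 + 15 = 75
  bin 5: 50 + 15 = 65
  bin 6: 45 = 45
This matches the lower bound, so 6 is optimal.

6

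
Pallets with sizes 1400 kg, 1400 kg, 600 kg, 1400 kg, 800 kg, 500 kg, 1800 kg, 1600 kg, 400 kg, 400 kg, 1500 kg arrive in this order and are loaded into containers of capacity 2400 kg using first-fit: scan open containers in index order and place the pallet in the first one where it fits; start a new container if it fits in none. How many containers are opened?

6

  1400 → container 1 (new)  [load 1400/2400]
  1400 → container 2 (new)  [load 1400/2400]
  600 → container 1  [load 2000/2400]
  1400 → container 3 (new)  [load 1400/2400]
  800 → container 2  [load 2200/2400]
  500 → container 3  [load 1900/2400]
  1800 → container 4 (new)  [load 1800/2400]
  1600 → container 5 (new)  [load 1600/2400]
  400 → container 1  [load 2400/2400]
  400 → container 3  [load 2300/2400]
  1500 → container 6 (new)  [load 1500/2400]
6 containers opened.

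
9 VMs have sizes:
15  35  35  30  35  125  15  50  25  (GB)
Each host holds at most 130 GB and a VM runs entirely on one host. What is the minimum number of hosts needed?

3

Total = 125 + 50 + 35 + 35 + 35 + 30 + 25 + 15 + 15 = 365 GB.
Lower bound: ⌈365/130⌉ = 3 hosts.
A packing using 3 hosts:
  host 1: 125 = 125
  host 2: 50 + 35 + 35 = 120
  host 3: 35 + 30 + 25 + 15 + 15 = 120
This matches the lower bound, so 3 is optimal.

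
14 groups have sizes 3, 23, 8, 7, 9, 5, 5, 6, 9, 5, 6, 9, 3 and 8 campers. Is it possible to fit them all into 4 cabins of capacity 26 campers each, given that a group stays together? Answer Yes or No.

Total = 106 campers; ⌈106/26⌉ = 5.
At least 5 cabins are required, but only 4 are allowed.

No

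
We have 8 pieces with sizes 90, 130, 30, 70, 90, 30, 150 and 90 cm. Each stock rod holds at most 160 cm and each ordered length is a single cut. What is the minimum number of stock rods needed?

Total = 150 + 130 + 90 + 90 + 90 + 70 + 30 + 30 = 680 cm.
Lower bound: ⌈680/160⌉ = 5 stock rods.
A packing using 5 stock rods:
  stock rod 1: 150 = 150
  stock rod 2: 130 + 30 = 160
  stock rod 3: 90 + 70 = 160
  stock rod 4: 90 + 30 = 120
  stock rod 5: 90 = 90
This matches the lower bound, so 5 is optimal.

5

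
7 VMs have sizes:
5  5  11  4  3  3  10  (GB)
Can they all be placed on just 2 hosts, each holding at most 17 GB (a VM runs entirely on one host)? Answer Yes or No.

No

Total = 41 GB; ⌈41/17⌉ = 3.
At least 3 hosts are required, but only 2 are allowed.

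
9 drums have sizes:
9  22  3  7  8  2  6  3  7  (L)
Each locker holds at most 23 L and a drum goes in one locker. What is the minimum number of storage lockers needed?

3

Total = 22 + 9 + 8 + 7 + 7 + 6 + 3 + 3 + 2 = 67 L.
Lower bound: ⌈67/23⌉ = 3 storage lockers.
A packing using 3 storage lockers:
  locker 1: 22 = 22
  locker 2: 9 + 8 + 6 = 23
  locker 3: 7 + 7 + 3 + 3 + 2 = 22
This matches the lower bound, so 3 is optimal.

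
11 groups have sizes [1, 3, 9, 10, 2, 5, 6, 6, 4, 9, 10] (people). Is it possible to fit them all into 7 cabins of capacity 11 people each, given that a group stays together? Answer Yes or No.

A valid assignment using 7 cabins:
  cabin 1: 10 + 1 = 11
  cabin 2: 10 = 10
  cabin 3: 9 + 2 = 11
  cabin 4: 9 = 9
  cabin 5: 6 + 5 = 11
  cabin 6: 6 + 4 = 10
  cabin 7: 3 = 3
Every load is within 11 people, so 7 cabins suffice.

Yes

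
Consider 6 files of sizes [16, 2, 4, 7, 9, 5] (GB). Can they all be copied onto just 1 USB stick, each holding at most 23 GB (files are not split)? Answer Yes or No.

No

Total = 43 GB; ⌈43/23⌉ = 2.
At least 2 USB sticks are required, but only 1 is allowed.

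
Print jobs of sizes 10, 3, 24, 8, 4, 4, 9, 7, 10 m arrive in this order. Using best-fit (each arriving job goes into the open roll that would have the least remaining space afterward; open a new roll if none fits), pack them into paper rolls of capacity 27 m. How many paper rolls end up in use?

4

  10 → roll 1 (new)  [load 10/27]
  3 → roll 1  [load 13/27]
  24 → roll 2 (new)  [load 24/27]
  8 → roll 1  [load 21/27]
  4 → roll 1  [load 25/27]
  4 → roll 3 (new)  [load 4/27]
  9 → roll 3  [load 13/27]
  7 → roll 3  [load 20/27]
  10 → roll 4 (new)  [load 10/27]
4 paper rolls opened.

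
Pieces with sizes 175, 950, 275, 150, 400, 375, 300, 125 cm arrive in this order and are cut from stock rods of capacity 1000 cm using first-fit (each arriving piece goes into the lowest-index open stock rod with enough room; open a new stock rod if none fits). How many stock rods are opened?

3

  175 → stock rod 1 (new)  [load 175/1000]
  950 → stock rod 2 (new)  [load 950/1000]
  275 → stock rod 1  [load 450/1000]
  150 → stock rod 1  [load 600/1000]
  400 → stock rod 1  [load 1000/1000]
  375 → stock rod 3 (new)  [load 375/1000]
  300 → stock rod 3  [load 675/1000]
  125 → stock rod 3  [load 800/1000]
3 stock rods opened.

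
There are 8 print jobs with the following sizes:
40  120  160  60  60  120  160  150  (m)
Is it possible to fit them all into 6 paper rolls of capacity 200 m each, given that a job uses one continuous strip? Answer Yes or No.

A valid assignment using 5 paper rolls:
  roll 1: 160 + 40 = 200
  roll 2: 160 = 160
  roll 3: 150 = 150
  roll 4: 120 + 60 = 180
  roll 5: 120 + 60 = 180
That uses only 5 ≤ 6, so 6 paper rolls are enough.

Yes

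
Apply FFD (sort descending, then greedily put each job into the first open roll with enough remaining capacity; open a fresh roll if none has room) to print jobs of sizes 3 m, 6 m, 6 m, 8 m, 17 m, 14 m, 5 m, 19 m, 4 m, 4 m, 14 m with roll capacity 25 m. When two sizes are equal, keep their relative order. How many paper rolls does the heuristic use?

Sorted descending: 19, 17, 14, 14, 8, 6, 6, 5, 4, 4, 3.
  19 → roll 1 (new)  [load 19/25]
  17 → roll 2 (new)  [load 17/25]
  14 → roll 3 (new)  [load 14/25]
  14 → roll 4 (new)  [load 14/25]
  8 → roll 2  [load 25/25]
  6 → roll 1  [load 25/25]
  6 → roll 3  [load 20/25]
  5 → roll 3  [load 25/25]
  4 → roll 4  [load 18/25]
  4 → roll 4  [load 22/25]
  3 → roll 4  [load 25/25]
4 paper rolls opened.

4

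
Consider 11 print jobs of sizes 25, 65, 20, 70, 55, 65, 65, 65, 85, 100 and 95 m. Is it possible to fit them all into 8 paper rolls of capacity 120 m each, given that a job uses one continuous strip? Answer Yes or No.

Yes

A valid assignment using 8 paper rolls:
  roll 1: 100 + 20 = 120
  roll 2: 95 + 25 = 120
  roll 3: 85 = 85
  roll 4: 70 = 70
  roll 5: 65 + 55 = 120
  roll 6: 65 = 65
  roll 7: 65 = 65
  roll 8: 65 = 65
Every load is within 120 m, so 8 paper rolls suffice.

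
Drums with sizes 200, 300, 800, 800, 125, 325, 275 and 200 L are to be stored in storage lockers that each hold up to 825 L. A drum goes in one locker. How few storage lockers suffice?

4

Total = 800 + 800 + 325 + 300 + 275 + 200 + 200 + 125 = 3025 L.
Lower bound: ⌈3025/825⌉ = 4 storage lockers.
A packing using 4 storage lockers:
  locker 1: 800 = 800
  locker 2: 800 = 800
  locker 3: 325 + 300 + 200 = 825
  locker 4: 275 + 200 + 125 = 600
This matches the lower bound, so 4 is optimal.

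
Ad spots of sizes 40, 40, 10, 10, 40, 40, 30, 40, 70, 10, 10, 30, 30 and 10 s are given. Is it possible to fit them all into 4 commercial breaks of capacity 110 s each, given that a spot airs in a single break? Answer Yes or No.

Yes

A valid assignment using 4 commercial breaks:
  break 1: 70 + 40 = 110
  break 2: 40 + 40 + 30 = 110
  break 3: 40 + 40 + 30 = 110
  break 4: 30 + 10 + 10 + 10 + 10 + 10 = 80
Every load is within 110 s, so 4 commercial breaks suffice.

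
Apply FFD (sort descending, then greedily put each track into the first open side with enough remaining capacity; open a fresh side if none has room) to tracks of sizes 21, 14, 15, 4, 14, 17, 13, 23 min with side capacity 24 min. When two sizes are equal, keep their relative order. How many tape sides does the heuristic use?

Sorted descending: 23, 21, 17, 15, 14, 14, 13, 4.
  23 → side 1 (new)  [load 23/24]
  21 → side 2 (new)  [load 21/24]
  17 → side 3 (new)  [load 17/24]
  15 → side 4 (new)  [load 15/24]
  14 → side 5 (new)  [load 14/24]
  14 → side 6 (new)  [load 14/24]
  13 → side 7 (new)  [load 13/24]
  4 → side 3  [load 21/24]
7 tape sides opened.

7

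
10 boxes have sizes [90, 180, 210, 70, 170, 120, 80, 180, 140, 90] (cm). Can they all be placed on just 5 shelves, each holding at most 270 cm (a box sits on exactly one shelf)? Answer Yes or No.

Total = 1330 cm; ⌈1330/270⌉ = 5.
The bound of 5 does not rule out 5, but exhaustive search shows no assignment into 5 shelves of capacity 270 cm exists — the minimum is 6.

No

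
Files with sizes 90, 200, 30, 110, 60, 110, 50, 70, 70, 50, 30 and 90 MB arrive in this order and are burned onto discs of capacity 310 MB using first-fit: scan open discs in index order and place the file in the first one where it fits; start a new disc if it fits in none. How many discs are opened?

  90 → disc 1 (new)  [load 90/310]
  200 → disc 1  [load 290/310]
  30 → disc 2 (new)  [load 30/310]
  110 → disc 2  [load 140/310]
  60 → disc 2  [load 200/310]
  110 → disc 2  [load 310/310]
  50 → disc 3 (new)  [load 50/310]
  70 → disc 3  [load 120/310]
  70 → disc 3  [load 190/310]
  50 → disc 3  [load 240/310]
  30 → disc 3  [load 270/310]
  90 → disc 4 (new)  [load 90/310]
4 discs opened.

4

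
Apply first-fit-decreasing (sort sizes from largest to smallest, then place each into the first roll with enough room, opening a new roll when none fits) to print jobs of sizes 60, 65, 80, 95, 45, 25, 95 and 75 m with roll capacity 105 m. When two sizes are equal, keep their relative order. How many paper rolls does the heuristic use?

Sorted descending: 95, 95, 80, 75, 65, 60, 45, 25.
  95 → roll 1 (new)  [load 95/105]
  95 → roll 2 (new)  [load 95/105]
  80 → roll 3 (new)  [load 80/105]
  75 → roll 4 (new)  [load 75/105]
  65 → roll 5 (new)  [load 65/105]
  60 → roll 6 (new)  [load 60/105]
  45 → roll 6  [load 105/105]
  25 → roll 3  [load 105/105]
6 paper rolls opened.

6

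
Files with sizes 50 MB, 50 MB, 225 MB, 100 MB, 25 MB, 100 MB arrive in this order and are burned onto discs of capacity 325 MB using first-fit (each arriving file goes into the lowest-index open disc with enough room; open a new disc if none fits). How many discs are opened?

  50 → disc 1 (new)  [load 50/325]
  50 → disc 1  [load 100/325]
  225 → disc 1  [load 325/325]
  100 → disc 2 (new)  [load 100/325]
  25 → disc 2  [load 125/325]
  100 → disc 2  [load 225/325]
2 discs opened.

2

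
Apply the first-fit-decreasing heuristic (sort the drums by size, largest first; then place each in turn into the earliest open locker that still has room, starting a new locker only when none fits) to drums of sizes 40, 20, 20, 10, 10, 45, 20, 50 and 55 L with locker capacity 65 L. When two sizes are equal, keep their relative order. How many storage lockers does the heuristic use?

5

Sorted descending: 55, 50, 45, 40, 20, 20, 20, 10, 10.
  55 → locker 1 (new)  [load 55/65]
  50 → locker 2 (new)  [load 50/65]
  45 → locker 3 (new)  [load 45/65]
  40 → locker 4 (new)  [load 40/65]
  20 → locker 3  [load 65/65]
  20 → locker 4  [load 60/65]
  20 → locker 5 (new)  [load 20/65]
  10 → locker 1  [load 65/65]
  10 → locker 2  [load 60/65]
5 storage lockers opened.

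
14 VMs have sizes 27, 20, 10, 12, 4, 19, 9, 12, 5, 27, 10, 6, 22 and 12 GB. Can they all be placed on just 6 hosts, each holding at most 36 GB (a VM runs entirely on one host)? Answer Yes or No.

A valid assignment using 6 hosts:
  host 1: 27 + 9 = 36
  host 2: 27 + 6 = 33
  host 3: 22 + 12 = 34
  host 4: 20 + 12 + 4 = 36
  host 5: 19 + 12 + 5 = 36
  host 6: 10 + 10 = 20
Every load is within 36 GB, so 6 hosts suffice.

Yes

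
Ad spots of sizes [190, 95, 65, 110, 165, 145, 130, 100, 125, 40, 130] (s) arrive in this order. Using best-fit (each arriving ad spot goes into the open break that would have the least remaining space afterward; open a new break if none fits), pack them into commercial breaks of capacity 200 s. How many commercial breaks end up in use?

9

  190 → break 1 (new)  [load 190/200]
  95 → break 2 (new)  [load 95/200]
  65 → break 2  [load 160/200]
  110 → break 3 (new)  [load 110/200]
  165 → break 4 (new)  [load 165/200]
  145 → break 5 (new)  [load 145/200]
  130 → break 6 (new)  [load 130/200]
  100 → break 7 (new)  [load 100/200]
  125 → break 8 (new)  [load 125/200]
  40 → break 2  [load 200/200]
  130 → break 9 (new)  [load 130/200]
9 commercial breaks opened.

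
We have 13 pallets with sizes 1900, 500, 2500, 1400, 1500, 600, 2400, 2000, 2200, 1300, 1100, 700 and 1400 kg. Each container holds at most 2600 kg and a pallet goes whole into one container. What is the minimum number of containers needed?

Total = 2500 + 2400 + 2200 + 2000 + 1900 + 1500 + 1400 + 1400 + 1300 + 1100 + 700 + 600 + 500 = 19500 kg.
Lower bound: ⌈19500/2600⌉ = 8 containers.
A packing using 9 containers:
  container 1: 2500 = 2500
  container 2: 2400 = 2400
  container 3: 2200 = 2200
  container 4: 2000 + 600 = 2600
  container 5: 1900 + 700 = 2600
  container 6: 1500 + 1100 = 2600
  container 7: 1400 + 500 = 1900
  container 8: 1400 = 1400
  container 9: 1300 = 1300
No arrangement into 8 containers stays within capacity, so 9 is optimal.

9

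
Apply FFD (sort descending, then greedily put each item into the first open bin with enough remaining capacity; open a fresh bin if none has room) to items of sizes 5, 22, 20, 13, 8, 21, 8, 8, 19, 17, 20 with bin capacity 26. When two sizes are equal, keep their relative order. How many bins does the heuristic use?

8

Sorted descending: 22, 21, 20, 20, 19, 17, 13, 8, 8, 8, 5.
  22 → bin 1 (new)  [load 22/26]
  21 → bin 2 (new)  [load 21/26]
  20 → bin 3 (new)  [load 20/26]
  20 → bin 4 (new)  [load 20/26]
  19 → bin 5 (new)  [load 19/26]
  17 → bin 6 (new)  [load 17/26]
  13 → bin 7 (new)  [load 13/26]
  8 → bin 6  [load 25/26]
  8 → bin 7  [load 21/26]
  8 → bin 8 (new)  [load 8/26]
  5 → bin 2  [load 26/26]
8 bins opened.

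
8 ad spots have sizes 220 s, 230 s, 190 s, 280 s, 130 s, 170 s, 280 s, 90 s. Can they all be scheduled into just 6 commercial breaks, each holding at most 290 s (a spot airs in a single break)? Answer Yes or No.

No

Total = 1590 s; ⌈1590/290⌉ = 6.
The bound of 6 does not rule out 6, but exhaustive search shows no assignment into 6 commercial breaks of capacity 290 s exists — the minimum is 7.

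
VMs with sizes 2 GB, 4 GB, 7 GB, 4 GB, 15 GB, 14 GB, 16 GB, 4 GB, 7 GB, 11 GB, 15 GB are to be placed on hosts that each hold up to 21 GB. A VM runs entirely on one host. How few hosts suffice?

5

Total = 16 + 15 + 15 + 14 + 11 + 7 + 7 + 4 + 4 + 4 + 2 = 99 GB.
Lower bound: ⌈99/21⌉ = 5 hosts.
A packing using 5 hosts:
  host 1: 16 + 4 = 20
  host 2: 15 + 4 + 2 = 21
  host 3: 15 + 4 = 19
  host 4: 14 + 7 = 21
  host 5: 11 + 7 = 18
This matches the lower bound, so 5 is optimal.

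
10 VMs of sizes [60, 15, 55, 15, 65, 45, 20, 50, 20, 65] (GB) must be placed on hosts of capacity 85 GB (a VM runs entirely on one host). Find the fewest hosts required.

6

Total = 65 + 65 + 60 + 55 + 50 + 45 + 20 + 20 + 15 + 15 = 410 GB.
Lower bound: ⌈410/85⌉ = 5 hosts.
Also, 6 VMs each exceed 85/2 GB, and no two of those can share a host, so at least 6 hosts are needed.
A packing using 6 hosts:
  host 1: 65 + 20 = 85
  host 2: 65 + 20 = 85
  host 3: 60 + 15 = 75
  host 4: 55 + 15 = 70
  host 5: 50 = 50
  host 6: 45 = 45
This matches the lower bound, so 6 is optimal.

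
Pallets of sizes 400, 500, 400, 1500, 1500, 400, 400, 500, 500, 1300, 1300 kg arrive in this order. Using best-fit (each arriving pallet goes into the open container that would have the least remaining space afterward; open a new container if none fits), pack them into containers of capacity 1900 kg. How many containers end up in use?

  400 → container 1 (new)  [load 400/1900]
  500 → container 1  [load 900/1900]
  400 → container 1  [load 1300/1900]
  1500 → container 2 (new)  [load 1500/1900]
  1500 → container 3 (new)  [load 1500/1900]
  400 → container 2  [load 1900/1900]
  400 → container 3  [load 1900/1900]
  500 → container 1  [load 1800/1900]
  500 → container 4 (new)  [load 500/1900]
  1300 → container 4  [load 1800/1900]
  1300 → container 5 (new)  [load 1300/1900]
5 containers opened.

5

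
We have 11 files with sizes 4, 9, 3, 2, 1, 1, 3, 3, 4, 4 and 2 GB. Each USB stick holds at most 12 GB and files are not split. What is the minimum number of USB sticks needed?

3

Total = 9 + 4 + 4 + 4 + 3 + 3 + 3 + 2 + 2 + 1 + 1 = 36 GB.
Lower bound: ⌈36/12⌉ = 3 USB sticks.
A packing using 3 USB sticks:
  USB stick 1: 9 + 3 = 12
  USB stick 2: 4 + 4 + 4 = 12
  USB stick 3: 3 + 3 + 2 + 2 + 1 + 1 = 12
This matches the lower bound, so 3 is optimal.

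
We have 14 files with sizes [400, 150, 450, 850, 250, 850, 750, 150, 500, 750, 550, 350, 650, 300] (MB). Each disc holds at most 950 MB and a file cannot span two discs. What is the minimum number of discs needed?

8

Total = 850 + 850 + 750 + 750 + 650 + 550 + 500 + 450 + 400 + 350 + 300 + 250 + 150 + 150 = 6950 MB.
Lower bound: ⌈6950/950⌉ = 8 discs.
A packing using 8 discs:
  disc 1: 850 = 850
  disc 2: 850 = 850
  disc 3: 750 + 150 = 900
  disc 4: 750 + 150 = 900
  disc 5: 650 + 300 = 950
  disc 6: 550 + 400 = 950
  disc 7: 500 + 450 = 950
  disc 8: 350 + 250 = 600
This matches the lower bound, so 8 is optimal.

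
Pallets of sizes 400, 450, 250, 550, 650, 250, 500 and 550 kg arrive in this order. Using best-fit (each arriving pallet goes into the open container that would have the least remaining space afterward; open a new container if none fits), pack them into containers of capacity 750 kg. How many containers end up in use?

  400 → container 1 (new)  [load 400/750]
  450 → container 2 (new)  [load 450/750]
  250 → container 2  [load 700/750]
  550 → container 3 (new)  [load 550/750]
  650 → container 4 (new)  [load 650/750]
  250 → container 1  [load 650/750]
  500 → container 5 (new)  [load 500/750]
  550 → container 6 (new)  [load 550/750]
6 containers opened.

6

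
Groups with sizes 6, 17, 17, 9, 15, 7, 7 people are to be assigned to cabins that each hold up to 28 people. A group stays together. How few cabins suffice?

Total = 17 + 17 + 15 + 9 + 7 + 7 + 6 = 78 people.
Lower bound: ⌈78/28⌉ = 3 cabins.
A packing using 3 cabins:
  cabin 1: 17 + 9 = 26
  cabin 2: 17 + 7 = 24
  cabin 3: 15 + 7 + 6 = 28
This matches the lower bound, so 3 is optimal.

3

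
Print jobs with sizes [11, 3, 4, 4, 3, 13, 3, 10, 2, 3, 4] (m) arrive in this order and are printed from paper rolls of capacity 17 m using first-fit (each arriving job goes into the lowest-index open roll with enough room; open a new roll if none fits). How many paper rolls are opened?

4

  11 → roll 1 (new)  [load 11/17]
  3 → roll 1  [load 14/17]
  4 → roll 2 (new)  [load 4/17]
  4 → roll 2  [load 8/17]
  3 → roll 1  [load 17/17]
  13 → roll 3 (new)  [load 13/17]
  3 → roll 2  [load 11/17]
  10 → roll 4 (new)  [load 10/17]
  2 → roll 2  [load 13/17]
  3 → roll 2  [load 16/17]
  4 → roll 3  [load 17/17]
4 paper rolls opened.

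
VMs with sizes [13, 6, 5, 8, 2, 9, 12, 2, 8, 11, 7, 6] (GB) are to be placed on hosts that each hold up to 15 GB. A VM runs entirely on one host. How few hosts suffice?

Total = 13 + 12 + 11 + 9 + 8 + 8 + 7 + 6 + 6 + 5 + 2 + 2 = 89 GB.
Lower bound: ⌈89/15⌉ = 6 hosts.
A packing using 7 hosts:
  host 1: 13 + 2 = 15
  host 2: 12 + 2 = 14
  host 3: 11 = 11
  host 4: 9 + 6 = 15
  host 5: 8 + 7 = 15
  host 6: 8 + 6 = 14
  host 7: 5 = 5
No arrangement into 6 hosts stays within capacity, so 7 is optimal.

7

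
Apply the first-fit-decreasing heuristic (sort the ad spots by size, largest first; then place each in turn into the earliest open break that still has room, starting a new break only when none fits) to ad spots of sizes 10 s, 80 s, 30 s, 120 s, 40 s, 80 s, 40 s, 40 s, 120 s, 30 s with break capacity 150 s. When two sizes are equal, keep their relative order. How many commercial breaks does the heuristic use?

5

Sorted descending: 120, 120, 80, 80, 40, 40, 40, 30, 30, 10.
  120 → break 1 (new)  [load 120/150]
  120 → break 2 (new)  [load 120/150]
  80 → break 3 (new)  [load 80/150]
  80 → break 4 (new)  [load 80/150]
  40 → break 3  [load 120/150]
  40 → break 4  [load 120/150]
  40 → break 5 (new)  [load 40/150]
  30 → break 1  [load 150/150]
  30 → break 2  [load 150/150]
  10 → break 3  [load 130/150]
5 commercial breaks opened.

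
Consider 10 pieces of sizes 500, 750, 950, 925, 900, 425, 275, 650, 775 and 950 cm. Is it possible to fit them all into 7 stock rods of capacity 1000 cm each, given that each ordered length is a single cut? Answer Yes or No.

No

Total = 7100 cm; ⌈7100/1000⌉ = 8.
At least 8 stock rods are required, but only 7 are allowed.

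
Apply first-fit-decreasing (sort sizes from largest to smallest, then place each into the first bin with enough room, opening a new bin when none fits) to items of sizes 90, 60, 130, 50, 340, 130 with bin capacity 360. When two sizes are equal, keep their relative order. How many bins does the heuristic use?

3

Sorted descending: 340, 130, 130, 90, 60, 50.
  340 → bin 1 (new)  [load 340/360]
  130 → bin 2 (new)  [load 130/360]
  130 → bin 2  [load 260/360]
  90 → bin 2  [load 350/360]
  60 → bin 3 (new)  [load 60/360]
  50 → bin 3  [load 110/360]
3 bins opened.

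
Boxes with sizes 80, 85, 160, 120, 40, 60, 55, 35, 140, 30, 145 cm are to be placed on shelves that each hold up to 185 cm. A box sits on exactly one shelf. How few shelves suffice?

Total = 160 + 145 + 140 + 120 + 85 + 80 + 60 + 55 + 40 + 35 + 30 = 950 cm.
Lower bound: ⌈950/185⌉ = 6 shelves.
A packing using 6 shelves:
  shelf 1: 160 = 160
  shelf 2: 145 + 40 = 185
  shelf 3: 140 + 35 = 175
  shelf 4: 120 + 60 = 180
  shelf 5: 85 + 80 = 165
  shelf 6: 55 + 30 = 85
This matches the lower bound, so 6 is optimal.

6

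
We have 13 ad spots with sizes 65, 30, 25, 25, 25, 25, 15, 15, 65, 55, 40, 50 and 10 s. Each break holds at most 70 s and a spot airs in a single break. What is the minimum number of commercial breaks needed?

7

Total = 65 + 65 + 55 + 50 + 40 + 30 + 25 + 25 + 25 + 25 + 15 + 15 + 10 = 445 s.
Lower bound: ⌈445/70⌉ = 7 commercial breaks.
A packing using 7 commercial breaks:
  break 1: 65 = 65
  break 2: 65 = 65
  break 3: 55 + 15 = 70
  break 4: 50 + 15 = 65
  break 5: 40 + 30 = 70
  break 6: 25 + 25 + 10 = 60
  break 7: 25 + 25 = 50
This matches the lower bound, so 7 is optimal.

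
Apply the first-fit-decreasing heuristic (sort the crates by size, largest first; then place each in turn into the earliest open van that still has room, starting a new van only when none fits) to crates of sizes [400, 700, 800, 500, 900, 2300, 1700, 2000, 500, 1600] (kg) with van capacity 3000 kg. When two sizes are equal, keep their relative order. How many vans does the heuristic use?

Sorted descending: 2300, 2000, 1700, 1600, 900, 800, 700, 500, 500, 400.
  2300 → van 1 (new)  [load 2300/3000]
  2000 → van 2 (new)  [load 2000/3000]
  1700 → van 3 (new)  [load 1700/3000]
  1600 → van 4 (new)  [load 1600/3000]
  900 → van 2  [load 2900/3000]
  800 → van 3  [load 2500/3000]
  700 → van 1  [load 3000/3000]
  500 → van 3  [load 3000/3000]
  500 → van 4  [load 2100/3000]
  400 → van 4  [load 2500/3000]
4 vans opened.

4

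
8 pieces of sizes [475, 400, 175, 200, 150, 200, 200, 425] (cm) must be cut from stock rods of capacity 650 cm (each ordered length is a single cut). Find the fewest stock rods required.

4

Total = 475 + 425 + 400 + 200 + 200 + 200 + 175 + 150 = 2225 cm.
Lower bound: ⌈2225/650⌉ = 4 stock rods.
A packing using 4 stock rods:
  stock rod 1: 475 + 175 = 650
  stock rod 2: 425 + 200 = 625
  stock rod 3: 400 + 200 = 600
  stock rod 4: 200 + 150 = 350
This matches the lower bound, so 4 is optimal.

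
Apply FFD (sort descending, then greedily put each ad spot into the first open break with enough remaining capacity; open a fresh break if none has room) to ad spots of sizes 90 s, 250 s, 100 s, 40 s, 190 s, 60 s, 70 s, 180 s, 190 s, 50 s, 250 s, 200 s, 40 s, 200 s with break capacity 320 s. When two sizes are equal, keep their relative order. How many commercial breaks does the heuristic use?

7

Sorted descending: 250, 250, 200, 200, 190, 190, 180, 100, 90, 70, 60, 50, 40, 40.
  250 → break 1 (new)  [load 250/320]
  250 → break 2 (new)  [load 250/320]
  200 → break 3 (new)  [load 200/320]
  200 → break 4 (new)  [load 200/320]
  190 → break 5 (new)  [load 190/320]
  190 → break 6 (new)  [load 190/320]
  180 → break 7 (new)  [load 180/320]
  100 → break 3  [load 300/320]
  90 → break 4  [load 290/320]
  70 → break 1  [load 320/320]
  60 → break 2  [load 310/320]
  50 → break 5  [load 240/320]
  40 → break 5  [load 280/320]
  40 → break 5  [load 320/320]
7 commercial breaks opened.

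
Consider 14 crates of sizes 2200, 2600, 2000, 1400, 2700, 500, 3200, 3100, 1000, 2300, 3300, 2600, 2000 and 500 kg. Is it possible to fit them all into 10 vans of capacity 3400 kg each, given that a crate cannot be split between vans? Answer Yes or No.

Yes

A valid assignment using 10 vans:
  van 1: 3300 = 3300
  van 2: 3200 = 3200
  van 3: 3100 = 3100
  van 4: 2700 + 500 = 3200
  van 5: 2600 + 500 = 3100
  van 6: 2600 = 2600
  van 7: 2300 + 1000 = 3300
  van 8: 2200 = 2200
  van 9: 2000 + 1400 = 3400
  van 10: 2000 = 2000
Every load is within 3400 kg, so 10 vans suffice.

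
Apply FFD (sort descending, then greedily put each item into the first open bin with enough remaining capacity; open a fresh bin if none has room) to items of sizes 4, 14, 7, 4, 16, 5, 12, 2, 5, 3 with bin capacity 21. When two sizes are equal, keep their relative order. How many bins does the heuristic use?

Sorted descending: 16, 14, 12, 7, 5, 5, 4, 4, 3, 2.
  16 → bin 1 (new)  [load 16/21]
  14 → bin 2 (new)  [load 14/21]
  12 → bin 3 (new)  [load 12/21]
  7 → bin 2  [load 21/21]
  5 → bin 1  [load 21/21]
  5 → bin 3  [load 17/21]
  4 → bin 3  [load 21/21]
  4 → bin 4 (new)  [load 4/21]
  3 → bin 4  [load 7/21]
  2 → bin 4  [load 9/21]
4 bins opened.

4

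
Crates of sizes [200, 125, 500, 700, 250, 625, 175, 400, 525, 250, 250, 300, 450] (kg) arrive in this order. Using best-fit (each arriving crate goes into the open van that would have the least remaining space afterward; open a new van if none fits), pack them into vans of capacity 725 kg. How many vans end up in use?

8

  200 → van 1 (new)  [load 200/725]
  125 → van 1  [load 325/725]
  500 → van 2 (new)  [load 500/725]
  700 → van 3 (new)  [load 700/725]
  250 → van 1  [load 575/725]
  625 → van 4 (new)  [load 625/725]
  175 → van 2  [load 675/725]
  400 → van 5 (new)  [load 400/725]
  525 → van 6 (new)  [load 525/725]
  250 → van 5  [load 650/725]
  250 → van 7 (new)  [load 250/725]
  300 → van 7  [load 550/725]
  450 → van 8 (new)  [load 450/725]
8 vans opened.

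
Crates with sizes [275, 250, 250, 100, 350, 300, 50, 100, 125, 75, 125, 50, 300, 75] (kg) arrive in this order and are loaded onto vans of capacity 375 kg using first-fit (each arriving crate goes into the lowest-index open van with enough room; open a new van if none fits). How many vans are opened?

  275 → van 1 (new)  [load 275/375]
  250 → van 2 (new)  [load 250/375]
  250 → van 3 (new)  [load 250/375]
  100 → van 1  [load 375/375]
  350 → van 4 (new)  [load 350/375]
  300 → van 5 (new)  [load 300/375]
  50 → van 2  [load 300/375]
  100 → van 3  [load 350/375]
  125 → van 6 (new)  [load 125/375]
  75 → van 2  [load 375/375]
  125 → van 6  [load 250/375]
  50 → van 5  [load 350/375]
  300 → van 7 (new)  [load 300/375]
  75 → van 6  [load 325/375]
7 vans opened.

7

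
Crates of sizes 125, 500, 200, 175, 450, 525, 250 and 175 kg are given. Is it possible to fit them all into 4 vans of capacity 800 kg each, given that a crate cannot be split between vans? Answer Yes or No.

A valid assignment using 4 vans:
  van 1: 525 + 250 = 775
  van 2: 500 + 200 = 700
  van 3: 450 + 175 + 175 = 800
  van 4: 125 = 125
Every load is within 800 kg, so 4 vans suffice.

Yes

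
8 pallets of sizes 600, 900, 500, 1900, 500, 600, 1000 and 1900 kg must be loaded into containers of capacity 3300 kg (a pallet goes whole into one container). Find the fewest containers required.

3

Total = 1900 + 1900 + 1000 + 900 + 600 + 600 + 500 + 500 = 7900 kg.
Lower bound: ⌈7900/3300⌉ = 3 containers.
A packing using 3 containers:
  container 1: 1900 + 1000 = 2900
  container 2: 1900 + 900 + 500 = 3300
  container 3: 600 + 600 + 500 = 1700
This matches the lower bound, so 3 is optimal.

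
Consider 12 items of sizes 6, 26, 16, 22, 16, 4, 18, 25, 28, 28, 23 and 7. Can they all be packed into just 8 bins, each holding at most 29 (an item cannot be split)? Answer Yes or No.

No

Total = 219; ⌈219/29⌉ = 8.
9 items each exceed half the capacity and cannot share a bin, forcing at least 9 bins.
At least 9 bins are required, but only 8 are allowed.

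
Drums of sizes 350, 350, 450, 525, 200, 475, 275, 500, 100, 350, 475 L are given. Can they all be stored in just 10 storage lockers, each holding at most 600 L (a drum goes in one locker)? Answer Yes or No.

A valid assignment using 9 storage lockers:
  locker 1: 525 = 525
  locker 2: 500 + 100 = 600
  locker 3: 475 = 475
  locker 4: 475 = 475
  locker 5: 450 = 450
  locker 6: 350 + 200 = 550
  locker 7: 350 = 350
  locker 8: 350 = 350
  locker 9: 275 = 275
That uses only 9 ≤ 10, so 10 storage lockers are enough.

Yes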